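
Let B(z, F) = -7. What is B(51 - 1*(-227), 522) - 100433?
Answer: -100440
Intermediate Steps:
B(51 - 1*(-227), 522) - 100433 = -7 - 100433 = -100440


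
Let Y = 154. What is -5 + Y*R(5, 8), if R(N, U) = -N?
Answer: -775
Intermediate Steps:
-5 + Y*R(5, 8) = -5 + 154*(-1*5) = -5 + 154*(-5) = -5 - 770 = -775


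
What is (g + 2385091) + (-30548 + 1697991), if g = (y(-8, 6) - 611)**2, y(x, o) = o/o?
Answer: 4424634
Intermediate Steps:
y(x, o) = 1
g = 372100 (g = (1 - 611)**2 = (-610)**2 = 372100)
(g + 2385091) + (-30548 + 1697991) = (372100 + 2385091) + (-30548 + 1697991) = 2757191 + 1667443 = 4424634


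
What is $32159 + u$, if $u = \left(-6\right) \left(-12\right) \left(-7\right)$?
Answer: $31655$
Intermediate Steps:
$u = -504$ ($u = 72 \left(-7\right) = -504$)
$32159 + u = 32159 - 504 = 31655$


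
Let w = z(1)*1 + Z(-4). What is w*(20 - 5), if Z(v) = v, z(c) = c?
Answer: -45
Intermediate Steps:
w = -3 (w = 1*1 - 4 = 1 - 4 = -3)
w*(20 - 5) = -3*(20 - 5) = -3*15 = -45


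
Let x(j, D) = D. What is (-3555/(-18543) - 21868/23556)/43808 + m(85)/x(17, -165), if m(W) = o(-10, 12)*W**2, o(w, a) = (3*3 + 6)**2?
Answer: -86407778527485841/8770339674096 ≈ -9852.3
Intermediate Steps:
o(w, a) = 225 (o(w, a) = (9 + 6)**2 = 15**2 = 225)
m(W) = 225*W**2
(-3555/(-18543) - 21868/23556)/43808 + m(85)/x(17, -165) = (-3555/(-18543) - 21868/23556)/43808 + (225*85**2)/(-165) = (-3555*(-1/18543) - 21868*1/23556)*(1/43808) + (225*7225)*(-1/165) = (1185/6181 - 5467/5889)*(1/43808) + 1625625*(-1/165) = -26813062/36399909*1/43808 - 108375/11 = -13406531/797303606736 - 108375/11 = -86407778527485841/8770339674096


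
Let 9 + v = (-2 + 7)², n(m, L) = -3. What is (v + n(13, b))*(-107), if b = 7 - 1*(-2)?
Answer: -1391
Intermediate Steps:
b = 9 (b = 7 + 2 = 9)
v = 16 (v = -9 + (-2 + 7)² = -9 + 5² = -9 + 25 = 16)
(v + n(13, b))*(-107) = (16 - 3)*(-107) = 13*(-107) = -1391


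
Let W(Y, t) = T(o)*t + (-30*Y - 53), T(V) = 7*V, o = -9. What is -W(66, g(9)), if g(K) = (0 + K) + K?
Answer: 3167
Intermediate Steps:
g(K) = 2*K (g(K) = K + K = 2*K)
W(Y, t) = -53 - 63*t - 30*Y (W(Y, t) = (7*(-9))*t + (-30*Y - 53) = -63*t + (-53 - 30*Y) = -53 - 63*t - 30*Y)
-W(66, g(9)) = -(-53 - 126*9 - 30*66) = -(-53 - 63*18 - 1980) = -(-53 - 1134 - 1980) = -1*(-3167) = 3167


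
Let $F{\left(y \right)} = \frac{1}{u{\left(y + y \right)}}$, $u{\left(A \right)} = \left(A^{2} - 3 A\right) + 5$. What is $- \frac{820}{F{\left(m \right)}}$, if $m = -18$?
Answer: $-1155380$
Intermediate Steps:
$u{\left(A \right)} = 5 + A^{2} - 3 A$
$F{\left(y \right)} = \frac{1}{5 - 6 y + 4 y^{2}}$ ($F{\left(y \right)} = \frac{1}{5 + \left(y + y\right)^{2} - 3 \left(y + y\right)} = \frac{1}{5 + \left(2 y\right)^{2} - 3 \cdot 2 y} = \frac{1}{5 + 4 y^{2} - 6 y} = \frac{1}{5 - 6 y + 4 y^{2}}$)
$- \frac{820}{F{\left(m \right)}} = - \frac{820}{\frac{1}{5 - -108 + 4 \left(-18\right)^{2}}} = - \frac{820}{\frac{1}{5 + 108 + 4 \cdot 324}} = - \frac{820}{\frac{1}{5 + 108 + 1296}} = - \frac{820}{\frac{1}{1409}} = - 820 \frac{1}{\frac{1}{1409}} = \left(-820\right) 1409 = -1155380$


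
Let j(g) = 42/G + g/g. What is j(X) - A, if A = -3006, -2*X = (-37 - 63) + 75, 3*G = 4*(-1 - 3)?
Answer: 23993/8 ≈ 2999.1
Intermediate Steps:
G = -16/3 (G = (4*(-1 - 3))/3 = (4*(-4))/3 = (⅓)*(-16) = -16/3 ≈ -5.3333)
X = 25/2 (X = -((-37 - 63) + 75)/2 = -(-100 + 75)/2 = -½*(-25) = 25/2 ≈ 12.500)
j(g) = -55/8 (j(g) = 42/(-16/3) + g/g = 42*(-3/16) + 1 = -63/8 + 1 = -55/8)
j(X) - A = -55/8 - 1*(-3006) = -55/8 + 3006 = 23993/8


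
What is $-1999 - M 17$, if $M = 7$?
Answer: $-2118$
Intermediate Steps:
$-1999 - M 17 = -1999 - 7 \cdot 17 = -1999 - 119 = -2118$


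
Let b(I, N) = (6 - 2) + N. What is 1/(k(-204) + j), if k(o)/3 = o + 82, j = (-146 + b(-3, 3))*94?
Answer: -1/13432 ≈ -7.4449e-5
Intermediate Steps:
b(I, N) = 4 + N
j = -13066 (j = (-146 + (4 + 3))*94 = (-146 + 7)*94 = -139*94 = -13066)
k(o) = 246 + 3*o (k(o) = 3*(o + 82) = 3*(82 + o) = 246 + 3*o)
1/(k(-204) + j) = 1/((246 + 3*(-204)) - 13066) = 1/((246 - 612) - 13066) = 1/(-366 - 13066) = 1/(-13432) = -1/13432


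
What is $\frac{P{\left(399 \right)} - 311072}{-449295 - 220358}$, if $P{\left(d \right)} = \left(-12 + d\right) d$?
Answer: $\frac{156659}{669653} \approx 0.23394$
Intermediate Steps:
$P{\left(d \right)} = d \left(-12 + d\right)$
$\frac{P{\left(399 \right)} - 311072}{-449295 - 220358} = \frac{399 \left(-12 + 399\right) - 311072}{-449295 - 220358} = \frac{399 \cdot 387 - 311072}{-669653} = \left(154413 - 311072\right) \left(- \frac{1}{669653}\right) = \left(-156659\right) \left(- \frac{1}{669653}\right) = \frac{156659}{669653}$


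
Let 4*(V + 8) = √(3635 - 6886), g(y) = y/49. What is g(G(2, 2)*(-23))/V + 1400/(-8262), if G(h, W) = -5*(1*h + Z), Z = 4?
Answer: -11366276/19229805 - 184*I*√3251/13965 ≈ -0.59108 - 0.75125*I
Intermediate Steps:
G(h, W) = -20 - 5*h (G(h, W) = -5*(1*h + 4) = -5*(h + 4) = -5*(4 + h) = -20 - 5*h)
g(y) = y/49 (g(y) = y*(1/49) = y/49)
V = -8 + I*√3251/4 (V = -8 + √(3635 - 6886)/4 = -8 + √(-3251)/4 = -8 + (I*√3251)/4 = -8 + I*√3251/4 ≈ -8.0 + 14.254*I)
g(G(2, 2)*(-23))/V + 1400/(-8262) = (((-20 - 5*2)*(-23))/49)/(-8 + I*√3251/4) + 1400/(-8262) = (((-20 - 10)*(-23))/49)/(-8 + I*√3251/4) + 1400*(-1/8262) = ((-30*(-23))/49)/(-8 + I*√3251/4) - 700/4131 = ((1/49)*690)/(-8 + I*√3251/4) - 700/4131 = 690/(49*(-8 + I*√3251/4)) - 700/4131 = -700/4131 + 690/(49*(-8 + I*√3251/4))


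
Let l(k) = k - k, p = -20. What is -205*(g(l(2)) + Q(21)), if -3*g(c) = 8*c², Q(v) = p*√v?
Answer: 4100*√21 ≈ 18789.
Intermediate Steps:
l(k) = 0
Q(v) = -20*√v
g(c) = -8*c²/3
-205*(g(l(2)) + Q(21)) = -205*(-8/3*0² - 20*√21) = -205*(-8/3*0 - 20*√21) = -205*(0 - 20*√21) = -(-4100)*√21 = 4100*√21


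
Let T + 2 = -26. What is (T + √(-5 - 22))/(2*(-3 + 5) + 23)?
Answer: -28/27 + I*√3/9 ≈ -1.037 + 0.19245*I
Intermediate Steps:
T = -28 (T = -2 - 26 = -28)
(T + √(-5 - 22))/(2*(-3 + 5) + 23) = (-28 + √(-5 - 22))/(2*(-3 + 5) + 23) = (-28 + √(-27))/(2*2 + 23) = (-28 + 3*I*√3)/(4 + 23) = (-28 + 3*I*√3)/27 = -28/27 + I*√3/9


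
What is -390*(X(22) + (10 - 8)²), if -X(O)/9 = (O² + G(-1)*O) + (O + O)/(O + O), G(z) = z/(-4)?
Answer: 1720095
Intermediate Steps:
G(z) = -z/4 (G(z) = z*(-¼) = -z/4)
X(O) = -9 - 9*O² - 9*O/4 (X(O) = -9*((O² + (-¼*(-1))*O) + (O + O)/(O + O)) = -9*((O² + O/4) + (2*O)/((2*O))) = -9*((O² + O/4) + (2*O)*(1/(2*O))) = -9*((O² + O/4) + 1) = -9*(1 + O² + O/4) = -9 - 9*O² - 9*O/4)
-390*(X(22) + (10 - 8)²) = -390*((-9 - 9*22² - 9/4*22) + (10 - 8)²) = -390*((-9 - 9*484 - 99/2) + 2²) = -390*((-9 - 4356 - 99/2) + 4) = -390*(-8829/2 + 4) = -390*(-8821/2) = 1720095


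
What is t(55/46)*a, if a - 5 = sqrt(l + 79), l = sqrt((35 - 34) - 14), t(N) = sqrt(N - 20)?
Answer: I*sqrt(39790)*(5 + sqrt(79 + I*sqrt(13)))/46 ≈ -0.87931 + 60.235*I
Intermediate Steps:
t(N) = sqrt(-20 + N)
l = I*sqrt(13) (l = sqrt(1 - 14) = sqrt(-13) = I*sqrt(13) ≈ 3.6056*I)
a = 5 + sqrt(79 + I*sqrt(13)) (a = 5 + sqrt(I*sqrt(13) + 79) = 5 + sqrt(79 + I*sqrt(13)) ≈ 13.891 + 0.20278*I)
t(55/46)*a = sqrt(-20 + 55/46)*(5 + sqrt(79 + I*sqrt(13))) = sqrt(-865/46)*(5 + sqrt(79 + I*sqrt(13))) = (I*sqrt(39790)/46)*(5 + sqrt(79 + I*sqrt(13))) = I*sqrt(39790)*(5 + sqrt(79 + I*sqrt(13)))/46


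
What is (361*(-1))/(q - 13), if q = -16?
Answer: 361/29 ≈ 12.448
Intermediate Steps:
(361*(-1))/(q - 13) = (361*(-1))/(-16 - 13) = -361/(-29) = -1/29*(-361) = 361/29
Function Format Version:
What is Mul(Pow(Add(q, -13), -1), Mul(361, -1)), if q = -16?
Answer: Rational(361, 29) ≈ 12.448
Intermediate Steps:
Mul(Pow(Add(q, -13), -1), Mul(361, -1)) = Mul(Pow(Add(-16, -13), -1), Mul(361, -1)) = Mul(Pow(-29, -1), -361) = Mul(Rational(-1, 29), -361) = Rational(361, 29)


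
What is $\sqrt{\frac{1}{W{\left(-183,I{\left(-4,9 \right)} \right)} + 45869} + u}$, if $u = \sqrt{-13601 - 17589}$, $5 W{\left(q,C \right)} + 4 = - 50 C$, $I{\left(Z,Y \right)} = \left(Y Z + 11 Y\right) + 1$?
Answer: $\frac{\sqrt{1130705 + 51139751881 i \sqrt{31190}}}{226141} \approx 9.397 + 9.397 i$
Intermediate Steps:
$I{\left(Z,Y \right)} = 1 + 11 Y + Y Z$ ($I{\left(Z,Y \right)} = \left(11 Y + Y Z\right) + 1 = 1 + 11 Y + Y Z$)
$W{\left(q,C \right)} = - \frac{4}{5} - 10 C$ ($W{\left(q,C \right)} = - \frac{4}{5} + \frac{\left(-50\right) C}{5} = - \frac{4}{5} - 10 C$)
$u = i \sqrt{31190}$ ($u = \sqrt{-31190} = i \sqrt{31190} \approx 176.61 i$)
$\sqrt{\frac{1}{W{\left(-183,I{\left(-4,9 \right)} \right)} + 45869} + u} = \sqrt{\frac{1}{\left(- \frac{4}{5} - 10 \left(1 + 11 \cdot 9 + 9 \left(-4\right)\right)\right) + 45869} + i \sqrt{31190}} = \sqrt{\frac{1}{\left(- \frac{4}{5} - 10 \left(1 + 99 - 36\right)\right) + 45869} + i \sqrt{31190}} = \sqrt{\frac{1}{\left(- \frac{4}{5} - 640\right) + 45869} + i \sqrt{31190}} = \sqrt{\frac{1}{- \frac{3204}{5} + 45869} + i \sqrt{31190}} = \sqrt{\frac{1}{\frac{226141}{5}} + i \sqrt{31190}} = \sqrt{\frac{5}{226141} + i \sqrt{31190}}$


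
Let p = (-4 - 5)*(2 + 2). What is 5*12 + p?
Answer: 24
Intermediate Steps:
p = -36 (p = -9*4 = -36)
5*12 + p = 5*12 - 36 = 60 - 36 = 24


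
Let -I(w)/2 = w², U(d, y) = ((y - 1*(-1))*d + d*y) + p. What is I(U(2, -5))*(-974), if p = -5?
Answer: 1030492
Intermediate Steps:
U(d, y) = -5 + d*y + d*(1 + y) (U(d, y) = ((y - 1*(-1))*d + d*y) - 5 = ((y + 1)*d + d*y) - 5 = ((1 + y)*d + d*y) - 5 = (d*(1 + y) + d*y) - 5 = (d*y + d*(1 + y)) - 5 = -5 + d*y + d*(1 + y))
I(w) = -2*w²
I(U(2, -5))*(-974) = -2*(-5 + 2 + 2*2*(-5))²*(-974) = -2*(-5 + 2 - 20)²*(-974) = -2*(-23)²*(-974) = -2*529*(-974) = -1058*(-974) = 1030492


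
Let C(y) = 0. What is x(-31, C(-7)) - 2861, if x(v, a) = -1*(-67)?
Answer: -2794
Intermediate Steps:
x(v, a) = 67
x(-31, C(-7)) - 2861 = 67 - 2861 = -2794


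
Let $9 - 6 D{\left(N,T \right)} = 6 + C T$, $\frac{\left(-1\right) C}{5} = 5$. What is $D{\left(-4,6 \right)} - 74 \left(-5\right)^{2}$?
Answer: $- \frac{3649}{2} \approx -1824.5$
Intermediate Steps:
$C = -25$ ($C = \left(-5\right) 5 = -25$)
$D{\left(N,T \right)} = \frac{1}{2} + \frac{25 T}{6}$ ($D{\left(N,T \right)} = \frac{3}{2} - \frac{6 - 25 T}{6} = \frac{3}{2} + \left(-1 + \frac{25 T}{6}\right) = \frac{1}{2} + \frac{25 T}{6}$)
$D{\left(-4,6 \right)} - 74 \left(-5\right)^{2} = \left(\frac{1}{2} + \frac{25}{6} \cdot 6\right) - 74 \left(-5\right)^{2} = \left(\frac{1}{2} + 25\right) - 1850 = \frac{51}{2} - 1850 = - \frac{3649}{2}$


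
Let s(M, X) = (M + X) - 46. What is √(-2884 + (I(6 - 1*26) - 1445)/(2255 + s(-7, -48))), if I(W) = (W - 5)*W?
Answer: I*√1486997386/718 ≈ 53.707*I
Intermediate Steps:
s(M, X) = -46 + M + X
I(W) = W*(-5 + W) (I(W) = (-5 + W)*W = W*(-5 + W))
√(-2884 + (I(6 - 1*26) - 1445)/(2255 + s(-7, -48))) = √(-2884 + ((6 - 1*26)*(-5 + (6 - 1*26)) - 1445)/(2255 + (-46 - 7 - 48))) = √(-2884 + ((6 - 26)*(-5 + (6 - 26)) - 1445)/(2255 - 101)) = √(-2884 + (-20*(-5 - 20) - 1445)/2154) = √(-2884 + (-20*(-25) - 1445)*(1/2154)) = √(-2884 + (500 - 1445)*(1/2154)) = √(-2884 - 945*1/2154) = √(-2884 - 315/718) = √(-2071027/718) = I*√1486997386/718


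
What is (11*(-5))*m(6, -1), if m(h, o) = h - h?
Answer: 0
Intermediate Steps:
m(h, o) = 0
(11*(-5))*m(6, -1) = (11*(-5))*0 = -55*0 = 0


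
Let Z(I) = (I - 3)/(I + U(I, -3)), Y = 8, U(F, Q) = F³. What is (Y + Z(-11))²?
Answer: 28890625/450241 ≈ 64.167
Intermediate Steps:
Z(I) = (-3 + I)/(I + I³) (Z(I) = (I - 3)/(I + I³) = (-3 + I)/(I + I³))
(Y + Z(-11))² = (8 + (-3 - 11)/(-11 + (-11)³))² = (8 - 14/(-11 - 1331))² = (8 - 14/(-1342))² = (8 - 1/1342*(-14))² = (8 + 7/671)² = (5375/671)² = 28890625/450241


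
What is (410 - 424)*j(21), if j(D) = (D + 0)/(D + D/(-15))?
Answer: -15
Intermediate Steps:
j(D) = 15/14 (j(D) = D/(D + D*(-1/15)) = D/(D - D/15) = D/((14*D/15)) = D*(15/(14*D)) = 15/14)
(410 - 424)*j(21) = (410 - 424)*(15/14) = -14*15/14 = -15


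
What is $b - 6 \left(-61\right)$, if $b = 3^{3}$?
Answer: $393$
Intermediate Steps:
$b = 27$
$b - 6 \left(-61\right) = 27 - 6 \left(-61\right) = 27 - -366 = 27 + 366 = 393$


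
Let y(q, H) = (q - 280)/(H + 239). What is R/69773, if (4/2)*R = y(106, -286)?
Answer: 87/3279331 ≈ 2.6530e-5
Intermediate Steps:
y(q, H) = (-280 + q)/(239 + H)
R = 87/47 (R = ((-280 + 106)/(239 - 286))/2 = (-174/(-47))/2 = (-1/47*(-174))/2 = (1/2)*(174/47) = 87/47 ≈ 1.8511)
R/69773 = (87/47)/69773 = (87/47)*(1/69773) = 87/3279331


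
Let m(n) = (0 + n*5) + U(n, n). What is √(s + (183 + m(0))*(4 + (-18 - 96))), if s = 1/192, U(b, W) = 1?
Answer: I*√11658237/24 ≈ 142.27*I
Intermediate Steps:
m(n) = 1 + 5*n (m(n) = (0 + n*5) + 1 = (0 + 5*n) + 1 = 5*n + 1 = 1 + 5*n)
s = 1/192 ≈ 0.0052083
√(s + (183 + m(0))*(4 + (-18 - 96))) = √(1/192 + (183 + (1 + 5*0))*(4 + (-18 - 96))) = √(1/192 + (183 + (1 + 0))*(4 - 114)) = √(1/192 + (183 + 1)*(-110)) = √(1/192 + 184*(-110)) = √(1/192 - 20240) = √(-3886079/192) = I*√11658237/24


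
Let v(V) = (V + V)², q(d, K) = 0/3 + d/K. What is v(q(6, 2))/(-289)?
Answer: -36/289 ≈ -0.12457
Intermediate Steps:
q(d, K) = d/K (q(d, K) = 0*(⅓) + d/K = 0 + d/K = d/K)
v(V) = 4*V² (v(V) = (2*V)² = 4*V²)
v(q(6, 2))/(-289) = (4*(6/2)²)/(-289) = (4*(6*(½))²)*(-1/289) = (4*3²)*(-1/289) = (4*9)*(-1/289) = 36*(-1/289) = -36/289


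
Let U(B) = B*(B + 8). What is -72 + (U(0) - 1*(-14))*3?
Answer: -30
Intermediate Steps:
U(B) = B*(8 + B)
-72 + (U(0) - 1*(-14))*3 = -72 + (0*(8 + 0) - 1*(-14))*3 = -72 + (0*8 + 14)*3 = -72 + (0 + 14)*3 = -72 + 14*3 = -72 + 42 = -30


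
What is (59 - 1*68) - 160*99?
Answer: -15849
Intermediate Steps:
(59 - 1*68) - 160*99 = (59 - 68) - 15840 = -9 - 15840 = -15849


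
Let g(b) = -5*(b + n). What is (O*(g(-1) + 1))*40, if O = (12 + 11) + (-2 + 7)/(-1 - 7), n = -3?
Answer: 18795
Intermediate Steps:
g(b) = 15 - 5*b (g(b) = -5*(b - 3) = -5*(-3 + b) = 15 - 5*b)
O = 179/8 (O = 23 + 5/(-8) = 23 + 5*(-⅛) = 23 - 5/8 = 179/8 ≈ 22.375)
(O*(g(-1) + 1))*40 = (179*((15 - 5*(-1)) + 1)/8)*40 = (179*((15 + 5) + 1)/8)*40 = (179*(20 + 1)/8)*40 = ((179/8)*21)*40 = (3759/8)*40 = 18795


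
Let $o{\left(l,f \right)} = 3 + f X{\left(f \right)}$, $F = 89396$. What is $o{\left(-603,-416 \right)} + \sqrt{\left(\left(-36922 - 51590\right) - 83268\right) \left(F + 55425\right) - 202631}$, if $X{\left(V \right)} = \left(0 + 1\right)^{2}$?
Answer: $-413 + i \sqrt{24877554011} \approx -413.0 + 1.5773 \cdot 10^{5} i$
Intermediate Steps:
$X{\left(V \right)} = 1$ ($X{\left(V \right)} = 1^{2} = 1$)
$o{\left(l,f \right)} = 3 + f$ ($o{\left(l,f \right)} = 3 + f 1 = 3 + f$)
$o{\left(-603,-416 \right)} + \sqrt{\left(\left(-36922 - 51590\right) - 83268\right) \left(F + 55425\right) - 202631} = \left(3 - 416\right) + \sqrt{\left(\left(-36922 - 51590\right) - 83268\right) \left(89396 + 55425\right) - 202631} = -413 + \sqrt{\left(\left(-36922 - 51590\right) - 83268\right) 144821 - 202631} = -413 + \sqrt{\left(-88512 - 83268\right) 144821 - 202631} = -413 + \sqrt{\left(-171780\right) 144821 - 202631} = -413 + \sqrt{-24877351380 - 202631} = -413 + \sqrt{-24877554011} = -413 + i \sqrt{24877554011}$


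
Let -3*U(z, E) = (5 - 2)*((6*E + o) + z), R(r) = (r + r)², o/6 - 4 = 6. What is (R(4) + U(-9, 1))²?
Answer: 49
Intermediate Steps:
o = 60 (o = 24 + 6*6 = 24 + 36 = 60)
R(r) = 4*r² (R(r) = (2*r)² = 4*r²)
U(z, E) = -60 - z - 6*E (U(z, E) = -(5 - 2)*((6*E + 60) + z)/3 = -((60 + 6*E) + z) = -(60 + z + 6*E) = -(180 + 3*z + 18*E)/3 = -60 - z - 6*E)
(R(4) + U(-9, 1))² = (4*4² + (-60 - 1*(-9) - 6*1))² = (4*16 + (-60 + 9 - 6))² = (64 - 57)² = 7² = 49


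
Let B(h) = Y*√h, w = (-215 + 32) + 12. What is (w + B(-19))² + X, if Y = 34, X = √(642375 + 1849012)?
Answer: 7277 + √2491387 - 11628*I*√19 ≈ 8855.4 - 50685.0*I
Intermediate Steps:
X = √2491387 ≈ 1578.4
w = -171 (w = -183 + 12 = -171)
B(h) = 34*√h
(w + B(-19))² + X = (-171 + 34*√(-19))² + √2491387 = (-171 + 34*(I*√19))² + √2491387 = (-171 + 34*I*√19)² + √2491387 = √2491387 + (-171 + 34*I*√19)²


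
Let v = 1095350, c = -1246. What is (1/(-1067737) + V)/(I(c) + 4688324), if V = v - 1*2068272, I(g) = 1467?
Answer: -1038824817515/5007463372967 ≈ -0.20746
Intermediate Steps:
V = -972922 (V = 1095350 - 1*2068272 = 1095350 - 2068272 = -972922)
(1/(-1067737) + V)/(I(c) + 4688324) = (1/(-1067737) - 972922)/(1467 + 4688324) = (-1/1067737 - 972922)/4689791 = -1038824817515/1067737*1/4689791 = -1038824817515/5007463372967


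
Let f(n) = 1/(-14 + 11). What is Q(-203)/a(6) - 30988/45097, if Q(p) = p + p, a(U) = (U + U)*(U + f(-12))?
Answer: -10208283/1533298 ≈ -6.6577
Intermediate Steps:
f(n) = -⅓ (f(n) = 1/(-3) = -⅓)
a(U) = 2*U*(-⅓ + U) (a(U) = (U + U)*(U - ⅓) = (2*U)*(-⅓ + U) = 2*U*(-⅓ + U))
Q(p) = 2*p
Q(-203)/a(6) - 30988/45097 = (2*(-203))/(((⅔)*6*(-1 + 3*6))) - 30988/45097 = -406*1/(4*(-1 + 18)) - 30988*1/45097 = -406/((⅔)*6*17) - 30988/45097 = -406/68 - 30988/45097 = -406*1/68 - 30988/45097 = -203/34 - 30988/45097 = -10208283/1533298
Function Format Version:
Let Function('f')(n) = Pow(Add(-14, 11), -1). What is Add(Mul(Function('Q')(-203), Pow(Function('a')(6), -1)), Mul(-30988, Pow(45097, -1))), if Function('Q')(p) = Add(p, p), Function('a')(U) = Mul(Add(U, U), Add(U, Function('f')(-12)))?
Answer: Rational(-10208283, 1533298) ≈ -6.6577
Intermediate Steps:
Function('f')(n) = Rational(-1, 3) (Function('f')(n) = Pow(-3, -1) = Rational(-1, 3))
Function('a')(U) = Mul(2, U, Add(Rational(-1, 3), U)) (Function('a')(U) = Mul(Add(U, U), Add(U, Rational(-1, 3))) = Mul(Mul(2, U), Add(Rational(-1, 3), U)) = Mul(2, U, Add(Rational(-1, 3), U)))
Function('Q')(p) = Mul(2, p)
Add(Mul(Function('Q')(-203), Pow(Function('a')(6), -1)), Mul(-30988, Pow(45097, -1))) = Add(Mul(Mul(2, -203), Pow(Mul(Rational(2, 3), 6, Add(-1, Mul(3, 6))), -1)), Mul(-30988, Pow(45097, -1))) = Add(Mul(-406, Pow(Mul(Rational(2, 3), 6, Add(-1, 18)), -1)), Mul(-30988, Rational(1, 45097))) = Add(Mul(-406, Pow(Mul(Rational(2, 3), 6, 17), -1)), Rational(-30988, 45097)) = Add(Mul(-406, Pow(68, -1)), Rational(-30988, 45097)) = Add(Mul(-406, Rational(1, 68)), Rational(-30988, 45097)) = Add(Rational(-203, 34), Rational(-30988, 45097)) = Rational(-10208283, 1533298)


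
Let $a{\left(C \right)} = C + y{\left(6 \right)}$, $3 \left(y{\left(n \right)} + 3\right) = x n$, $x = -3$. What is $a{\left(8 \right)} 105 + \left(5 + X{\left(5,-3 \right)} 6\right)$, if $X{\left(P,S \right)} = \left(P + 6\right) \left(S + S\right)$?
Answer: $-496$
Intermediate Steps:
$y{\left(n \right)} = -3 - n$ ($y{\left(n \right)} = -3 + \frac{\left(-3\right) n}{3} = -3 - n$)
$X{\left(P,S \right)} = 2 S \left(6 + P\right)$ ($X{\left(P,S \right)} = \left(6 + P\right) 2 S = 2 S \left(6 + P\right)$)
$a{\left(C \right)} = -9 + C$ ($a{\left(C \right)} = C - 9 = -9 + C$)
$a{\left(8 \right)} 105 + \left(5 + X{\left(5,-3 \right)} 6\right) = \left(-9 + 8\right) 105 + \left(5 + 2 \left(-3\right) \left(6 + 5\right) 6\right) = \left(-1\right) 105 + \left(5 + 2 \left(-3\right) 11 \cdot 6\right) = -105 + \left(5 - 396\right) = -105 - 391 = -496$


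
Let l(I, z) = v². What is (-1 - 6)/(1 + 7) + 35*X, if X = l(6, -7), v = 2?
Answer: 1113/8 ≈ 139.13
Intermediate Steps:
l(I, z) = 4 (l(I, z) = 2² = 4)
X = 4
(-1 - 6)/(1 + 7) + 35*X = (-1 - 6)/(1 + 7) + 35*4 = -7/8 + 140 = 1113/8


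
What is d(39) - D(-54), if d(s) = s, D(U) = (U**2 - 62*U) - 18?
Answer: -6207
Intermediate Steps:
D(U) = -18 + U**2 - 62*U
d(39) - D(-54) = 39 - (-18 + (-54)**2 - 62*(-54)) = 39 - (-18 + 2916 + 3348) = 39 - 1*6246 = 39 - 6246 = -6207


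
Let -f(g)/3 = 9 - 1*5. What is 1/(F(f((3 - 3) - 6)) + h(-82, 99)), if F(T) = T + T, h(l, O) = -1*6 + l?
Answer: -1/112 ≈ -0.0089286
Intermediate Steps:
h(l, O) = -6 + l
f(g) = -12 (f(g) = -3*(9 - 1*5) = -3*(9 - 5) = -3*4 = -12)
F(T) = 2*T
1/(F(f((3 - 3) - 6)) + h(-82, 99)) = 1/(2*(-12) + (-6 - 82)) = 1/(-24 - 88) = 1/(-112) = -1/112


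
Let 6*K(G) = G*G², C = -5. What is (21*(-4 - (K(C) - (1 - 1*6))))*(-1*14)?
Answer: -3479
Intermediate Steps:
K(G) = G³/6 (K(G) = (G*G²)/6 = G³/6)
(21*(-4 - (K(C) - (1 - 1*6))))*(-1*14) = (21*(-4 - ((⅙)*(-5)³ - (1 - 1*6))))*(-1*14) = (21*(-4 - ((⅙)*(-125) - (1 - 6))))*(-14) = (21*(-4 - (-125/6 - 1*(-5))))*(-14) = (21*(-4 - (-125/6 + 5)))*(-14) = (21*(-4 - 1*(-95/6)))*(-14) = (21*(-4 + 95/6))*(-14) = (21*(71/6))*(-14) = (497/2)*(-14) = -3479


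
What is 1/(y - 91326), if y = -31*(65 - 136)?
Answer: -1/89125 ≈ -1.1220e-5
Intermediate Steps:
y = 2201 (y = -31*(-71) = 2201)
1/(y - 91326) = 1/(2201 - 91326) = 1/(-89125) = -1/89125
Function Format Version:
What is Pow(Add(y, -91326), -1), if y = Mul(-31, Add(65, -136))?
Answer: Rational(-1, 89125) ≈ -1.1220e-5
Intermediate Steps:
y = 2201 (y = Mul(-31, -71) = 2201)
Pow(Add(y, -91326), -1) = Pow(Add(2201, -91326), -1) = Pow(-89125, -1) = Rational(-1, 89125)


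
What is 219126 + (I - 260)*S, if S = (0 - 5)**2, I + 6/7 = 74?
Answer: 1501182/7 ≈ 2.1445e+5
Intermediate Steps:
I = 512/7 (I = -6/7 + 74 = 512/7 ≈ 73.143)
S = 25 (S = (-5)**2 = 25)
219126 + (I - 260)*S = 219126 + (512/7 - 260)*25 = 219126 - 1308/7*25 = 219126 - 32700/7 = 1501182/7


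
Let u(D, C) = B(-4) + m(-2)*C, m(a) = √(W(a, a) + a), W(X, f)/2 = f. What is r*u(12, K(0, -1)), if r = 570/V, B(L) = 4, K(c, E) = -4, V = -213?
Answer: -760/71 + 760*I*√6/71 ≈ -10.704 + 26.22*I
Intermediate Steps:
W(X, f) = 2*f
m(a) = √3*√a (m(a) = √(2*a + a) = √(3*a) = √3*√a)
u(D, C) = 4 + I*C*√6 (u(D, C) = 4 + (√3*√(-2))*C = 4 + (√3*(I*√2))*C = 4 + (I*√6)*C = 4 + I*C*√6)
r = -190/71 (r = 570/(-213) = 570*(-1/213) = -190/71 ≈ -2.6761)
r*u(12, K(0, -1)) = -190*(4 + I*(-4)*√6)/71 = -190*(4 - 4*I*√6)/71 = -760/71 + 760*I*√6/71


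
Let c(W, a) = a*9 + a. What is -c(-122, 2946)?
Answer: -29460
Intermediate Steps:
c(W, a) = 10*a (c(W, a) = 9*a + a = 10*a)
-c(-122, 2946) = -10*2946 = -1*29460 = -29460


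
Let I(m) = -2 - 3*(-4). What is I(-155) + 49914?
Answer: 49924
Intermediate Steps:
I(m) = 10 (I(m) = -2 + 12 = 10)
I(-155) + 49914 = 10 + 49914 = 49924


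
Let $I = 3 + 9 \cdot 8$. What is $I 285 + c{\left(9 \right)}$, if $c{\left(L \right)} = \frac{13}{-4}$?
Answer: $\frac{85487}{4} \approx 21372.0$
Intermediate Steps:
$c{\left(L \right)} = - \frac{13}{4}$ ($c{\left(L \right)} = 13 \left(- \frac{1}{4}\right) = - \frac{13}{4}$)
$I = 75$ ($I = 3 + 72 = 75$)
$I 285 + c{\left(9 \right)} = 75 \cdot 285 - \frac{13}{4} = 21375 - \frac{13}{4} = \frac{85487}{4}$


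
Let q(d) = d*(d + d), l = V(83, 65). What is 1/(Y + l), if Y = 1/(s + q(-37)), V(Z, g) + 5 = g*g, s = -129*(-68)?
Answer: 11510/48572201 ≈ 0.00023697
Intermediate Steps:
s = 8772
V(Z, g) = -5 + g**2 (V(Z, g) = -5 + g*g = -5 + g**2)
l = 4220 (l = -5 + 65**2 = -5 + 4225 = 4220)
q(d) = 2*d**2 (q(d) = d*(2*d) = 2*d**2)
Y = 1/11510 (Y = 1/(8772 + 2*(-37)**2) = 1/(8772 + 2*1369) = 1/(8772 + 2738) = 1/11510 ≈ 8.6881e-5)
1/(Y + l) = 1/(1/11510 + 4220) = 1/(48572201/11510) = 11510/48572201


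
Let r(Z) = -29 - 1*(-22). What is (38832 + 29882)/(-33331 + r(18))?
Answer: -34357/16669 ≈ -2.0611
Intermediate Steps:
r(Z) = -7 (r(Z) = -29 + 22 = -7)
(38832 + 29882)/(-33331 + r(18)) = (38832 + 29882)/(-33331 - 7) = 68714/(-33338) = 68714*(-1/33338) = -34357/16669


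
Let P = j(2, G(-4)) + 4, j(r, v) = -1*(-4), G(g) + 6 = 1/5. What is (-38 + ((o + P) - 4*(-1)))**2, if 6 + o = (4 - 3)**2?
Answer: 961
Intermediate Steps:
o = -5 (o = -6 + (4 - 3)**2 = -6 + 1**2 = -6 + 1 = -5)
G(g) = -29/5 (G(g) = -6 + 1/5 = -29/5)
j(r, v) = 4
P = 8 (P = 4 + 4 = 8)
(-38 + ((o + P) - 4*(-1)))**2 = (-38 + ((-5 + 8) - 4*(-1)))**2 = (-38 + (3 + 4))**2 = (-38 + 7)**2 = (-31)**2 = 961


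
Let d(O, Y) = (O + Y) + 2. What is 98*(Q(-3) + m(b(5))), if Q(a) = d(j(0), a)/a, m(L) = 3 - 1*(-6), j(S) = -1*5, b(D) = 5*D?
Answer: 1078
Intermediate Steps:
j(S) = -5
d(O, Y) = 2 + O + Y
m(L) = 9 (m(L) = 3 + 6 = 9)
Q(a) = (-3 + a)/a (Q(a) = (2 - 5 + a)/a = (-3 + a)/a)
98*(Q(-3) + m(b(5))) = 98*((-3 - 3)/(-3) + 9) = 98*(-⅓*(-6) + 9) = 98*(2 + 9) = 98*11 = 1078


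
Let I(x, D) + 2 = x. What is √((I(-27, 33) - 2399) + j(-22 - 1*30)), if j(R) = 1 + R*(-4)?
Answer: I*√2219 ≈ 47.106*I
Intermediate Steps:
I(x, D) = -2 + x
j(R) = 1 - 4*R
√((I(-27, 33) - 2399) + j(-22 - 1*30)) = √(((-2 - 27) - 2399) + (1 - 4*(-22 - 1*30))) = √((-29 - 2399) + (1 - 4*(-22 - 30))) = √(-2428 + (1 - 4*(-52))) = √(-2428 + (1 + 208)) = √(-2428 + 209) = √(-2219) = I*√2219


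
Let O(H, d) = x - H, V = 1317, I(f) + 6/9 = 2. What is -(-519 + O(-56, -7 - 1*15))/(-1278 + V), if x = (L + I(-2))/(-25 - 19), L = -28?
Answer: 15259/1287 ≈ 11.856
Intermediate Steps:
I(f) = 4/3 (I(f) = -⅔ + 2 = 4/3)
x = 20/33 (x = (-28 + 4/3)/(-25 - 19) = -80/3/(-44) = -80/3*(-1/44) = 20/33 ≈ 0.60606)
O(H, d) = 20/33 - H
-(-519 + O(-56, -7 - 1*15))/(-1278 + V) = -(-519 + (20/33 - 1*(-56)))/(-1278 + 1317) = -(-519 + (20/33 + 56))/39 = -(-519 + 1868/33)/39 = -(-15259)/(33*39) = -1*(-15259/1287) = 15259/1287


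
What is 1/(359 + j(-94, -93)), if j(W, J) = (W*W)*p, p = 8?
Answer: 1/71047 ≈ 1.4075e-5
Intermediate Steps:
j(W, J) = 8*W**2 (j(W, J) = (W*W)*8 = W**2*8 = 8*W**2)
1/(359 + j(-94, -93)) = 1/(359 + 8*(-94)**2) = 1/(359 + 8*8836) = 1/(359 + 70688) = 1/71047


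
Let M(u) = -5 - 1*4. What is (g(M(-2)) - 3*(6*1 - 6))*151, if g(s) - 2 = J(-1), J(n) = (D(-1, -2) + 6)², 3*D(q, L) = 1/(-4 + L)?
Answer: 1826647/324 ≈ 5637.8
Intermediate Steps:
M(u) = -9 (M(u) = -5 - 4 = -9)
D(q, L) = 1/(3*(-4 + L))
J(n) = 11449/324 (J(n) = (1/(3*(-4 - 2)) + 6)² = ((⅓)/(-6) + 6)² = ((⅓)*(-⅙) + 6)² = (-1/18 + 6)² = (107/18)² = 11449/324)
g(s) = 12097/324 (g(s) = 2 + 11449/324 = 12097/324)
(g(M(-2)) - 3*(6*1 - 6))*151 = (12097/324 - 3*(6*1 - 6))*151 = (12097/324 - 3*(6 - 6))*151 = (12097/324 - 3*0)*151 = (12097/324 + 0)*151 = (12097/324)*151 = 1826647/324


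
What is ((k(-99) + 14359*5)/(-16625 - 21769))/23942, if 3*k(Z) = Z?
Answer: -35881/459614574 ≈ -7.8068e-5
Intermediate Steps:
k(Z) = Z/3
((k(-99) + 14359*5)/(-16625 - 21769))/23942 = (((⅓)*(-99) + 14359*5)/(-16625 - 21769))/23942 = ((-33 + 71795)/(-38394))*(1/23942) = (71762*(-1/38394))*(1/23942) = -35881/19197*1/23942 = -35881/459614574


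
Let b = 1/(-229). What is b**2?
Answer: 1/52441 ≈ 1.9069e-5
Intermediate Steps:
b = -1/229 ≈ -0.0043668
b**2 = (-1/229)**2 = 1/52441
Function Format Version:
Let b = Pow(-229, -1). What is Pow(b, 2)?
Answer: Rational(1, 52441) ≈ 1.9069e-5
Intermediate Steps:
b = Rational(-1, 229) ≈ -0.0043668
Pow(b, 2) = Pow(Rational(-1, 229), 2) = Rational(1, 52441)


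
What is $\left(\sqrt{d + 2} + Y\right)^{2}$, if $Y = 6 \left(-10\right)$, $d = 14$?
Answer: $3136$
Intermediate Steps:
$Y = -60$
$\left(\sqrt{d + 2} + Y\right)^{2} = \left(\sqrt{14 + 2} - 60\right)^{2} = \left(\sqrt{16} - 60\right)^{2} = \left(4 - 60\right)^{2} = \left(-56\right)^{2} = 3136$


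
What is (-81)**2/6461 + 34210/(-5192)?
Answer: -8498459/1524796 ≈ -5.5735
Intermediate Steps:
(-81)**2/6461 + 34210/(-5192) = 6561*(1/6461) + 34210*(-1/5192) = 6561/6461 - 1555/236 = -8498459/1524796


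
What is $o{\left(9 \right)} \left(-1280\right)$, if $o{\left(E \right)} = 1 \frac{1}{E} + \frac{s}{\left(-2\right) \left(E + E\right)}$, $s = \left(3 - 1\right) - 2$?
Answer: $- \frac{1280}{9} \approx -142.22$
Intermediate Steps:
$s = 0$ ($s = 2 - 2 = 0$)
$o{\left(E \right)} = \frac{1}{E}$ ($o{\left(E \right)} = 1 \frac{1}{E} + \frac{0}{\left(-2\right) \left(E + E\right)} = \frac{1}{E} + \frac{0}{\left(-2\right) 2 E} = \frac{1}{E} + \frac{0}{\left(-4\right) E} = \frac{1}{E} + 0 \left(- \frac{1}{4 E}\right) = \frac{1}{E} + 0 = \frac{1}{E}$)
$o{\left(9 \right)} \left(-1280\right) = \frac{1}{9} \left(-1280\right) = - \frac{1280}{9}$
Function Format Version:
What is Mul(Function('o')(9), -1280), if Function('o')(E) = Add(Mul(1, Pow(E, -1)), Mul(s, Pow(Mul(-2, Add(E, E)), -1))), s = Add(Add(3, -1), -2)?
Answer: Rational(-1280, 9) ≈ -142.22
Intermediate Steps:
s = 0 (s = Add(2, -2) = 0)
Function('o')(E) = Pow(E, -1) (Function('o')(E) = Add(Mul(1, Pow(E, -1)), Mul(0, Pow(Mul(-2, Add(E, E)), -1))) = Add(Pow(E, -1), Mul(0, Pow(Mul(-2, Mul(2, E)), -1))) = Add(Pow(E, -1), Mul(0, Pow(Mul(-4, E), -1))) = Add(Pow(E, -1), Mul(0, Mul(Rational(-1, 4), Pow(E, -1)))) = Add(Pow(E, -1), 0) = Pow(E, -1))
Mul(Function('o')(9), -1280) = Mul(Pow(9, -1), -1280) = Mul(Rational(1, 9), -1280) = Rational(-1280, 9)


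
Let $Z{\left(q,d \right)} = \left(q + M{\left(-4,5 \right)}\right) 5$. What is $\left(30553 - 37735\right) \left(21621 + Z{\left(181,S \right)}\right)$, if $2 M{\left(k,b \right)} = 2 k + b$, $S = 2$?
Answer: $-161727867$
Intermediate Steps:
$M{\left(k,b \right)} = k + \frac{b}{2}$ ($M{\left(k,b \right)} = \frac{2 k + b}{2} = \frac{b + 2 k}{2} = k + \frac{b}{2}$)
$Z{\left(q,d \right)} = - \frac{15}{2} + 5 q$ ($Z{\left(q,d \right)} = \left(q + \left(-4 + \frac{1}{2} \cdot 5\right)\right) 5 = \left(q + \left(-4 + \frac{5}{2}\right)\right) 5 = \left(q - \frac{3}{2}\right) 5 = \left(- \frac{3}{2} + q\right) 5 = - \frac{15}{2} + 5 q$)
$\left(30553 - 37735\right) \left(21621 + Z{\left(181,S \right)}\right) = \left(30553 - 37735\right) \left(21621 + \left(- \frac{15}{2} + 5 \cdot 181\right)\right) = - 7182 \left(21621 + \left(- \frac{15}{2} + 905\right)\right) = - 7182 \left(21621 + \frac{1795}{2}\right) = \left(-7182\right) \frac{45037}{2} = -161727867$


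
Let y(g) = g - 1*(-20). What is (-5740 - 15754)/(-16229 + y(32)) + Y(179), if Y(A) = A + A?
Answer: 5812860/16177 ≈ 359.33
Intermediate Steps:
y(g) = 20 + g (y(g) = g + 20 = 20 + g)
Y(A) = 2*A
(-5740 - 15754)/(-16229 + y(32)) + Y(179) = (-5740 - 15754)/(-16229 + (20 + 32)) + 2*179 = -21494/(-16229 + 52) + 358 = -21494/(-16177) + 358 = -21494*(-1/16177) + 358 = 21494/16177 + 358 = 5812860/16177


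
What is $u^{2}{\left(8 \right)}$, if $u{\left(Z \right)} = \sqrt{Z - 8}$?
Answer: $0$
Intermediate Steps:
$u{\left(Z \right)} = \sqrt{-8 + Z}$
$u^{2}{\left(8 \right)} = \left(\sqrt{-8 + 8}\right)^{2} = \left(\sqrt{0}\right)^{2} = 0^{2} = 0$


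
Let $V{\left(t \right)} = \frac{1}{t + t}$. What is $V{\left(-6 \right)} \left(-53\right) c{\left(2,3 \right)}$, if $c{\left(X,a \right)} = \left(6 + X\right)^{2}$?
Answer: $\frac{848}{3} \approx 282.67$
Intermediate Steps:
$V{\left(t \right)} = \frac{1}{2 t}$
$V{\left(-6 \right)} \left(-53\right) c{\left(2,3 \right)} = \frac{1}{2 \left(-6\right)} \left(-53\right) \left(6 + 2\right)^{2} = \frac{1}{2} \left(- \frac{1}{6}\right) \left(-53\right) 8^{2} = \left(- \frac{1}{12}\right) \left(-53\right) 64 = \frac{53}{12} \cdot 64 = \frac{848}{3}$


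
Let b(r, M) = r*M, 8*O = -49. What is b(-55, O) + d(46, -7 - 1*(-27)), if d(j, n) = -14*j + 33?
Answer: -2193/8 ≈ -274.13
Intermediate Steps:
O = -49/8 (O = (1/8)*(-49) = -49/8 ≈ -6.1250)
d(j, n) = 33 - 14*j
b(r, M) = M*r
b(-55, O) + d(46, -7 - 1*(-27)) = -49/8*(-55) + (33 - 14*46) = 2695/8 + (33 - 644) = 2695/8 - 611 = -2193/8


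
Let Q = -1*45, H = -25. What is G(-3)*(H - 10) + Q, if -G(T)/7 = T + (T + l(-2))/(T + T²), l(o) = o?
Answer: -5905/6 ≈ -984.17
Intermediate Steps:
Q = -45
G(T) = -7*T - 7*(-2 + T)/(T + T²) (G(T) = -7*(T + (T - 2)/(T + T²)) = -7*(T + (-2 + T)/(T + T²)) = -7*T - 7*(-2 + T)/(T + T²))
G(-3)*(H - 10) + Q = (7*(2 - 1*(-3) - 1*(-3)² - 1*(-3)³)/(-3*(1 - 3)))*(-25 - 10) - 45 = (7*(-⅓)*(2 + 3 - 1*9 - 1*(-27))/(-2))*(-35) - 45 = (7*(-⅓)*(-½)*(2 + 3 - 9 + 27))*(-35) - 45 = (7*(-⅓)*(-½)*23)*(-35) - 45 = (161/6)*(-35) - 45 = -5635/6 - 45 = -5905/6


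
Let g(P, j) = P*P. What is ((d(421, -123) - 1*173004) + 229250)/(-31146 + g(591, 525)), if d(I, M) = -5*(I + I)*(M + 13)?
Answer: 519346/318135 ≈ 1.6325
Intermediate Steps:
g(P, j) = P²
d(I, M) = -10*I*(13 + M) (d(I, M) = -5*2*I*(13 + M) = -10*I*(13 + M))
((d(421, -123) - 1*173004) + 229250)/(-31146 + g(591, 525)) = ((-10*421*(13 - 123) - 1*173004) + 229250)/(-31146 + 591²) = ((-10*421*(-110) - 173004) + 229250)/(-31146 + 349281) = ((463100 - 173004) + 229250)/318135 = (290096 + 229250)*(1/318135) = 519346*(1/318135) = 519346/318135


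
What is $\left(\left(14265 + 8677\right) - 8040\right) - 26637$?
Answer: $-11735$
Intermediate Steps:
$\left(\left(14265 + 8677\right) - 8040\right) - 26637 = \left(22942 - 8040\right) - 26637 = 14902 - 26637 = -11735$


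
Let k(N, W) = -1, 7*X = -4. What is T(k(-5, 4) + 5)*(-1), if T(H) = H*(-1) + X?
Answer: 32/7 ≈ 4.5714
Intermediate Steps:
X = -4/7 (X = (1/7)*(-4) = -4/7 ≈ -0.57143)
T(H) = -4/7 - H (T(H) = H*(-1) - 4/7 = -H - 4/7 = -4/7 - H)
T(k(-5, 4) + 5)*(-1) = (-4/7 - (-1 + 5))*(-1) = (-4/7 - 1*4)*(-1) = (-4/7 - 4)*(-1) = -32/7*(-1) = 32/7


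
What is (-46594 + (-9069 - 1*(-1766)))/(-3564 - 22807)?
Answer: 53897/26371 ≈ 2.0438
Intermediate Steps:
(-46594 + (-9069 - 1*(-1766)))/(-3564 - 22807) = (-46594 + (-9069 + 1766))/(-26371) = (-46594 - 7303)*(-1/26371) = -53897*(-1/26371) = 53897/26371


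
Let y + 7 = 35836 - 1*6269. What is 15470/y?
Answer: 1547/2956 ≈ 0.52334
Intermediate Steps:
y = 29560 (y = -7 + (35836 - 1*6269) = -7 + (35836 - 6269) = -7 + 29567 = 29560)
15470/y = 15470/29560 = 15470*(1/29560) = 1547/2956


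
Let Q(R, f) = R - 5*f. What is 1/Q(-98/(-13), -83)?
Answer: 13/5493 ≈ 0.0023666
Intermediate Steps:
1/Q(-98/(-13), -83) = 1/(-98/(-13) - 5*(-83)) = 1/(-98*(-1/13) + 415) = 1/(98/13 + 415) = 1/(5493/13) = 13/5493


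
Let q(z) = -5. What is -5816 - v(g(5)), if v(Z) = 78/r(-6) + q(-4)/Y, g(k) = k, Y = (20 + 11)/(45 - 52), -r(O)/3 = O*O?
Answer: -3245555/558 ≈ -5816.4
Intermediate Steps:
r(O) = -3*O**2 (r(O) = -3*O*O = -3*O**2)
Y = -31/7 (Y = 31/(-7) = 31*(-1/7) = -31/7 ≈ -4.4286)
v(Z) = 227/558 (v(Z) = 78/((-3*(-6)**2)) - 5/(-31/7) = 78/((-3*36)) - 5*(-7/31) = 78/(-108) + 35/31 = 78*(-1/108) + 35/31 = -13/18 + 35/31 = 227/558)
-5816 - v(g(5)) = -5816 - 1*227/558 = -5816 - 227/558 = -3245555/558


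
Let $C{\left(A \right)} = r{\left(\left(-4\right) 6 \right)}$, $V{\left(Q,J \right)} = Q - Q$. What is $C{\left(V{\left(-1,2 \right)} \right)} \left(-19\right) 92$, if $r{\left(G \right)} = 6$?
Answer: $-10488$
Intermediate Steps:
$V{\left(Q,J \right)} = 0$
$C{\left(A \right)} = 6$
$C{\left(V{\left(-1,2 \right)} \right)} \left(-19\right) 92 = 6 \left(-19\right) 92 = \left(-114\right) 92 = -10488$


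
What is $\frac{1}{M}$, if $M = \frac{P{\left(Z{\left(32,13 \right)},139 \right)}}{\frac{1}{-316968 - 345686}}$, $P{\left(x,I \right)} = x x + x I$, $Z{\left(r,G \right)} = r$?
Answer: $- \frac{1}{3626042688} \approx -2.7578 \cdot 10^{-10}$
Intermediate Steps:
$P{\left(x,I \right)} = x^{2} + I x$
$M = -3626042688$ ($M = \frac{32 \left(139 + 32\right)}{\frac{1}{-316968 - 345686}} = \frac{32 \cdot 171}{\frac{1}{-662654}} = \frac{5472}{- \frac{1}{662654}} = 5472 \left(-662654\right) = -3626042688$)
$\frac{1}{M} = \frac{1}{-3626042688} = - \frac{1}{3626042688}$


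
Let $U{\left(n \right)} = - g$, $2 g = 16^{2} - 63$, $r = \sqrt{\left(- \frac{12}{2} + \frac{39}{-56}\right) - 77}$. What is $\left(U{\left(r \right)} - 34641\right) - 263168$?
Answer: $- \frac{595811}{2} \approx -2.9791 \cdot 10^{5}$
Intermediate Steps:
$r = \frac{i \sqrt{65618}}{28}$ ($r = \sqrt{\left(\left(-12\right) \frac{1}{2} + 39 \left(- \frac{1}{56}\right)\right) - 77} = \sqrt{\left(-6 - \frac{39}{56}\right) - 77} = \sqrt{- \frac{375}{56} - 77} = \sqrt{- \frac{4687}{56}} = \frac{i \sqrt{65618}}{28} \approx 9.1486 i$)
$g = \frac{193}{2}$ ($g = \frac{16^{2} - 63}{2} = \frac{256 - 63}{2} = \frac{1}{2} \cdot 193 = \frac{193}{2} \approx 96.5$)
$U{\left(n \right)} = - \frac{193}{2}$ ($U{\left(n \right)} = \left(-1\right) \frac{193}{2} = - \frac{193}{2}$)
$\left(U{\left(r \right)} - 34641\right) - 263168 = \left(- \frac{193}{2} - 34641\right) - 263168 = - \frac{69475}{2} - 263168 = - \frac{595811}{2}$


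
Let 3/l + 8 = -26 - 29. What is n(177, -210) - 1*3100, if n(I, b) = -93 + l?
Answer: -67054/21 ≈ -3193.0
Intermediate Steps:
l = -1/21 (l = 3/(-8 + (-26 - 29)) = 3/(-8 - 55) = 3/(-63) = 3*(-1/63) = -1/21 ≈ -0.047619)
n(I, b) = -1954/21 (n(I, b) = -93 - 1/21 = -1954/21)
n(177, -210) - 1*3100 = -1954/21 - 1*3100 = -1954/21 - 3100 = -67054/21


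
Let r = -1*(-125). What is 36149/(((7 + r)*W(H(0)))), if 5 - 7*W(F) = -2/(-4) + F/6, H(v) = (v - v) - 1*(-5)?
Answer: 253043/484 ≈ 522.82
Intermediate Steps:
r = 125
H(v) = 5 (H(v) = 0 + 5 = 5)
W(F) = 9/14 - F/42 (W(F) = 5/7 - (-2/(-4) + F/6)/7 = 5/7 - (-2*(-1/4) + F*(1/6))/7 = 5/7 - (1/2 + F/6)/7 = 5/7 + (-1/14 - F/42) = 9/14 - F/42)
36149/(((7 + r)*W(H(0)))) = 36149/(((7 + 125)*(9/14 - 1/42*5))) = 36149/((132*(9/14 - 5/42))) = 36149/((132*(11/21))) = 36149/(484/7) = 36149*(7/484) = 253043/484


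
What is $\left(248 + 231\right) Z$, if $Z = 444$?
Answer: $212676$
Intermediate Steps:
$\left(248 + 231\right) Z = \left(248 + 231\right) 444 = 479 \cdot 444 = 212676$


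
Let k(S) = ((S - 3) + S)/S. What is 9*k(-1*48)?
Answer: 297/16 ≈ 18.563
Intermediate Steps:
k(S) = (-3 + 2*S)/S (k(S) = ((-3 + S) + S)/S = (-3 + 2*S)/S)
9*k(-1*48) = 9*(2 - 3/((-1*48))) = 9*(2 - 3/(-48)) = 9*(2 - 3*(-1/48)) = 9*(2 + 1/16) = 9*(33/16) = 297/16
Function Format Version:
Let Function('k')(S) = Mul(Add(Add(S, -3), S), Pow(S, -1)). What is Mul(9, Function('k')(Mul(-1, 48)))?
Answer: Rational(297, 16) ≈ 18.563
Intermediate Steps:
Function('k')(S) = Mul(Pow(S, -1), Add(-3, Mul(2, S))) (Function('k')(S) = Mul(Add(Add(-3, S), S), Pow(S, -1)) = Mul(Add(-3, Mul(2, S)), Pow(S, -1)) = Mul(Pow(S, -1), Add(-3, Mul(2, S))))
Mul(9, Function('k')(Mul(-1, 48))) = Mul(9, Add(2, Mul(-3, Pow(Mul(-1, 48), -1)))) = Mul(9, Add(2, Mul(-3, Pow(-48, -1)))) = Mul(9, Add(2, Mul(-3, Rational(-1, 48)))) = Mul(9, Add(2, Rational(1, 16))) = Mul(9, Rational(33, 16)) = Rational(297, 16)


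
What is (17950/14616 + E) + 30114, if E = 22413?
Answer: 383876291/7308 ≈ 52528.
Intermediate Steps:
(17950/14616 + E) + 30114 = (17950/14616 + 22413) + 30114 = (17950*(1/14616) + 22413) + 30114 = (8975/7308 + 22413) + 30114 = 163803179/7308 + 30114 = 383876291/7308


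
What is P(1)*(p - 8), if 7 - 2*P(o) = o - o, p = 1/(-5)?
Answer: -287/10 ≈ -28.700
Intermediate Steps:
p = -1/5 (p = 1*(-1/5) = -1/5 ≈ -0.20000)
P(o) = 7/2 (P(o) = 7/2 - (o - o)/2 = 7/2 - 1/2*0 = 7/2 + 0 = 7/2)
P(1)*(p - 8) = 7*(-1/5 - 8)/2 = (7/2)*(-41/5) = -287/10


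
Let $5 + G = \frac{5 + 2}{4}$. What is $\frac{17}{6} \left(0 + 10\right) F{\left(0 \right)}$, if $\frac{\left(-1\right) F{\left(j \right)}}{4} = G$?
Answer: $\frac{1105}{3} \approx 368.33$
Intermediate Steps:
$G = - \frac{13}{4}$ ($G = -5 + \frac{5 + 2}{4} = -5 + 7 \cdot \frac{1}{4} = -5 + \frac{7}{4} = - \frac{13}{4} \approx -3.25$)
$F{\left(j \right)} = 13$ ($F{\left(j \right)} = \left(-4\right) \left(- \frac{13}{4}\right) = 13$)
$\frac{17}{6} \left(0 + 10\right) F{\left(0 \right)} = \frac{17}{6} \left(0 + 10\right) 13 = 17 \cdot \frac{1}{6} \cdot 10 \cdot 13 = \frac{17}{6} \cdot 10 \cdot 13 = \frac{85}{3} \cdot 13 = \frac{1105}{3}$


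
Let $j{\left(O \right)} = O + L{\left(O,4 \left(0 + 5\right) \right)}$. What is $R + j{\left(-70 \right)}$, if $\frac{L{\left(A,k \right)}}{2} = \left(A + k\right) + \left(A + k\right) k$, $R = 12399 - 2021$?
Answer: $8208$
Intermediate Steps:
$R = 10378$ ($R = 12399 - 2021 = 10378$)
$L{\left(A,k \right)} = 2 A + 2 k + 2 k \left(A + k\right)$ ($L{\left(A,k \right)} = 2 \left(\left(A + k\right) + \left(A + k\right) k\right) = 2 \left(\left(A + k\right) + k \left(A + k\right)\right) = 2 \left(A + k + k \left(A + k\right)\right) = 2 A + 2 k + 2 k \left(A + k\right)$)
$j{\left(O \right)} = 840 + 43 O$ ($j{\left(O \right)} = O + \left(2 O + 2 \cdot 4 \left(0 + 5\right) + 2 \left(4 \left(0 + 5\right)\right)^{2} + 2 O 4 \left(0 + 5\right)\right) = O + \left(2 O + 2 \cdot 4 \cdot 5 + 2 \left(4 \cdot 5\right)^{2} + 2 O 4 \cdot 5\right) = O + \left(2 O + 2 \cdot 20 + 2 \cdot 20^{2} + 2 O 20\right) = O + \left(2 O + 40 + 2 \cdot 400 + 40 O\right) = O + \left(2 O + 40 + 800 + 40 O\right) = O + \left(840 + 42 O\right) = 840 + 43 O$)
$R + j{\left(-70 \right)} = 10378 + \left(840 + 43 \left(-70\right)\right) = 10378 + \left(840 - 3010\right) = 10378 - 2170 = 8208$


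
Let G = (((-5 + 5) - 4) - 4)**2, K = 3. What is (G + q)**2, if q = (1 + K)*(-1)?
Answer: 3600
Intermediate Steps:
G = 64 (G = ((0 - 4) - 4)**2 = (-4 - 4)**2 = (-8)**2 = 64)
q = -4 (q = (1 + 3)*(-1) = 4*(-1) = -4)
(G + q)**2 = (64 - 4)**2 = 60**2 = 3600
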